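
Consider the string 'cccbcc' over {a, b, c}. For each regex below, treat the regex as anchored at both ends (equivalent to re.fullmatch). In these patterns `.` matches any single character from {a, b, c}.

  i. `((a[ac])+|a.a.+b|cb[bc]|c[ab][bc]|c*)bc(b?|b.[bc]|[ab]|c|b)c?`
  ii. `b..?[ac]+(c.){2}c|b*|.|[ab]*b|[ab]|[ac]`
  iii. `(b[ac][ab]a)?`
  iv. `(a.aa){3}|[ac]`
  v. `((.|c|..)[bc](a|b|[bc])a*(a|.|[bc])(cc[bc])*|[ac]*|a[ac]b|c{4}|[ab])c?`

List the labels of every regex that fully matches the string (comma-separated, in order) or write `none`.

i, v

i → match
ii → no match
iii → no match
iv → no match
v → match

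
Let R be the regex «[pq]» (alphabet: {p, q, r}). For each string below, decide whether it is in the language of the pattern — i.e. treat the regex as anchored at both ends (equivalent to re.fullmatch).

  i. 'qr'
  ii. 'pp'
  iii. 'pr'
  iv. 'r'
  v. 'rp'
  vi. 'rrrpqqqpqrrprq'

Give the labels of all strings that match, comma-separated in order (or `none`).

none

i → no match
ii → no match
iii → no match
iv → no match
v → no match
vi → no match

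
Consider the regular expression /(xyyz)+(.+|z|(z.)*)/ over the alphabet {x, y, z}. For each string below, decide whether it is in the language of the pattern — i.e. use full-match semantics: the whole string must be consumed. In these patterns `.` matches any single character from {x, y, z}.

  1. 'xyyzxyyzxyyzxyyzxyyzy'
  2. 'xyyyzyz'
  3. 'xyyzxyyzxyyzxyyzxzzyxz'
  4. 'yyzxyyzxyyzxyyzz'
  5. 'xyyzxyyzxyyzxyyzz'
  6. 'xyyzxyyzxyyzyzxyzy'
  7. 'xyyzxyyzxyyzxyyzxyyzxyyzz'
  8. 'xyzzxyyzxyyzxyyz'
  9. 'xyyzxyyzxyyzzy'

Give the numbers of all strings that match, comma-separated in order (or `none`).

1 → match
2. 'xyyyzyz' → no match — must start with 'xyyz'
3 → match
4 → no match — must start with 'xyyz'
5 → match
6 → match
7 → match
8 → no match — must start with 'xyyz'
9 → match

1, 3, 5, 6, 7, 9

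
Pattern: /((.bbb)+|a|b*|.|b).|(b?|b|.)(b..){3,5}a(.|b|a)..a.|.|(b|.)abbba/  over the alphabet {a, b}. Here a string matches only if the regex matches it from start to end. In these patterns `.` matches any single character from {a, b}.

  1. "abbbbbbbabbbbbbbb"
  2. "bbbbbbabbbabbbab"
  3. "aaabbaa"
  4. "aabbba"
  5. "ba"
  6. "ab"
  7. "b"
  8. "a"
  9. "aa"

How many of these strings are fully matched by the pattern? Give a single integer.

8

1 → match
2 → match
3. "aaabbaa" → no match
4. "aabbba" → match
5. "ba" → match
6. "ab" → match
7. "b" → match
8. "a" → match
9. "aa" → match
Total matched: 8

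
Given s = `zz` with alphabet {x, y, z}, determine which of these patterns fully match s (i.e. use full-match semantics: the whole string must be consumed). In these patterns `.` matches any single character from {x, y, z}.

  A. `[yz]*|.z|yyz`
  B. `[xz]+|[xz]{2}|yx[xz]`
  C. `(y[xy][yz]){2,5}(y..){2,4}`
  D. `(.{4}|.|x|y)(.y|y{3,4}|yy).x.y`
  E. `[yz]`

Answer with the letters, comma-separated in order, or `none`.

A → match
B → match
C → no match — must start with `y`
D → no match — must end with `y`
E → no match

A, B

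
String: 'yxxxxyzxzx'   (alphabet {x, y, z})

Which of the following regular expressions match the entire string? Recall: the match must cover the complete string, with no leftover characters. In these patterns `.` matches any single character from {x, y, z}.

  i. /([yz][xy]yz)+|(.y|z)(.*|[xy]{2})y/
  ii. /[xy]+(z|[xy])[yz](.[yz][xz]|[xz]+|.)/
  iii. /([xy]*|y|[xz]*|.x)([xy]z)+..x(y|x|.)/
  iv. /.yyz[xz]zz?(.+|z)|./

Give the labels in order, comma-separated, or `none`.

i → no match
ii → match
iii → no match
iv → no match

ii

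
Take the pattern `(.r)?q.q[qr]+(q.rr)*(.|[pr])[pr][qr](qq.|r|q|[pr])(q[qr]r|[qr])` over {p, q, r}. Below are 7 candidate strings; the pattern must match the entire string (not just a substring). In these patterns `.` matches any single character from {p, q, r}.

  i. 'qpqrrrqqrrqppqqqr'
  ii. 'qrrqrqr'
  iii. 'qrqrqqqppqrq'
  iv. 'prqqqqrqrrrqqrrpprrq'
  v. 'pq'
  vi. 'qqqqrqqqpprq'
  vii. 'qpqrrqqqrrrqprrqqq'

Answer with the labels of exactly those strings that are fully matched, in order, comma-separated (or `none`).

iii, iv

i → no match
ii → no match
iii → match
iv → match
v → no match
vi → no match
vii → no match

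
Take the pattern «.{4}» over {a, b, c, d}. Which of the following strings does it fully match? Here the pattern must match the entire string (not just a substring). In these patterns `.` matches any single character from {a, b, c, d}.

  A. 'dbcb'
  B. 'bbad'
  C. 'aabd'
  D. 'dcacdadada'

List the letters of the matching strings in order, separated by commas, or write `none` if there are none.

A → match
B → match
C → match
D → no match

A, B, C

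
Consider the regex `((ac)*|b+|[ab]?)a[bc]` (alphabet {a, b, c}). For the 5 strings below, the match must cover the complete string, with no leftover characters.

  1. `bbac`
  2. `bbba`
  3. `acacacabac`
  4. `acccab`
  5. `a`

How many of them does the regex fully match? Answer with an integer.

1

1 → match
2 → no match
3 → no match
4 → no match
5 → no match
Total matched: 1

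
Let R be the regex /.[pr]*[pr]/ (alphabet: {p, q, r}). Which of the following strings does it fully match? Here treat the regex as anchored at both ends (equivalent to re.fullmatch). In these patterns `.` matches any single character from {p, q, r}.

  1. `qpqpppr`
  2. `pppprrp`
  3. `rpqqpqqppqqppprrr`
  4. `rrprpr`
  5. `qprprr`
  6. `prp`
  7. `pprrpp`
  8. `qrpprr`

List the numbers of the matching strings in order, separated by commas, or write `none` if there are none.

2, 4, 5, 6, 7, 8

1 → no match
2 → match
3 → no match
4 → match
5 → match
6 → match
7 → match
8 → match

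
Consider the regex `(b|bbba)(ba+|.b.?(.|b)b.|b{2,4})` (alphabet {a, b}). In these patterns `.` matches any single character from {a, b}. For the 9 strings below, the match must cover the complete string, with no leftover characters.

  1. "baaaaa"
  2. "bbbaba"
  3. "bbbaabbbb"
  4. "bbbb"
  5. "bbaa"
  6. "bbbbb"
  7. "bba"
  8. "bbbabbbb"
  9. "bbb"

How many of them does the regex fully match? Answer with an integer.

1 → no match
2 → match
3 → match
4 → match
5 → match
6 → match
7 → match
8 → match
9 → match
Total matched: 8

8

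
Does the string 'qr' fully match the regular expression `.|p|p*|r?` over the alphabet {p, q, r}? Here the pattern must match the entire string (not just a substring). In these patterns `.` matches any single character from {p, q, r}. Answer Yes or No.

No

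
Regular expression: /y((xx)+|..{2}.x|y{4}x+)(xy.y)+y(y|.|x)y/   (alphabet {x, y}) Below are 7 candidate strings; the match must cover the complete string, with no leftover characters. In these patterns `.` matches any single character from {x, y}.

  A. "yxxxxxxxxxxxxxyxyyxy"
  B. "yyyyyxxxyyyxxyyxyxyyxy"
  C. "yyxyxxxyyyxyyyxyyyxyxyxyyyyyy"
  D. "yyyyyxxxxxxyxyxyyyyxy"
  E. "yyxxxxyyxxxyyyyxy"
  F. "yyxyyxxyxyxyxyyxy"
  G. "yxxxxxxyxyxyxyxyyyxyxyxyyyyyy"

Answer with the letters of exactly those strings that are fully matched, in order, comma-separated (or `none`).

A → match
B → no match
C → match
D → match
E → no match
F → match
G → match

A, C, D, F, G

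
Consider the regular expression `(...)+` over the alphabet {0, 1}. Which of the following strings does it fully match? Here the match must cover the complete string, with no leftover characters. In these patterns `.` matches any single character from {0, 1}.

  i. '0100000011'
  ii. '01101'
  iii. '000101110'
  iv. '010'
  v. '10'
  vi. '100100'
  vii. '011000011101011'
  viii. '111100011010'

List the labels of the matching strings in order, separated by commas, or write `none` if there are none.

iii, iv, vi, vii, viii

i. '0100000011' → no match
ii. '01101' → no match
iii. '000101110' → match
iv. '010' → match
v. '10' → no match
vi. '100100' → match
vii → match
viii. '111100011010' → match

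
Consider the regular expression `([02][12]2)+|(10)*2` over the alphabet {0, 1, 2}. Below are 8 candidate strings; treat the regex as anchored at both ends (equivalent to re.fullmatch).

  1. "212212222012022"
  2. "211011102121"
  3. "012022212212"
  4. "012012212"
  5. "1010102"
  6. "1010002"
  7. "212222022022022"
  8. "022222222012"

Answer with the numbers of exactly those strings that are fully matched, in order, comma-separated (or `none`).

1 → match
2 → no match — must end with "2"
3 → match
4 → match
5 → match
6 → no match
7 → match
8 → match

1, 3, 4, 5, 7, 8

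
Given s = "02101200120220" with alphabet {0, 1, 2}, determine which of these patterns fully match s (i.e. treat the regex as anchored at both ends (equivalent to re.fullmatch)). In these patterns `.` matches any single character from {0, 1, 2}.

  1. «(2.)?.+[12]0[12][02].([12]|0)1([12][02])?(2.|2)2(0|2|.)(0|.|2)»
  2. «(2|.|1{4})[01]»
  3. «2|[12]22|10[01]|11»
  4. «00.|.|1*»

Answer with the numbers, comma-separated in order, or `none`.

1

1 → match
2 → no match
3 → no match
4 → no match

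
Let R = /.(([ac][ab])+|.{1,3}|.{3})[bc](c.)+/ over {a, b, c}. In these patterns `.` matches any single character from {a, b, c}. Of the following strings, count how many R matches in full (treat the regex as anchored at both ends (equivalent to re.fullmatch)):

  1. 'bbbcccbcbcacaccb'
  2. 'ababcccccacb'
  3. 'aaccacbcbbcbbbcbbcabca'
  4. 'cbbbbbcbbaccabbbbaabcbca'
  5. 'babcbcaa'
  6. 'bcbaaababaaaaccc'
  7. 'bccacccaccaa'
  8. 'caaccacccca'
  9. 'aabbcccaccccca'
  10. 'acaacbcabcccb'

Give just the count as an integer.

3

1 → no match
2 → match
3 → no match
4 → no match
5 → no match
6 → match
7 → no match
8 → no match
9 → match
10 → no match
Total matched: 3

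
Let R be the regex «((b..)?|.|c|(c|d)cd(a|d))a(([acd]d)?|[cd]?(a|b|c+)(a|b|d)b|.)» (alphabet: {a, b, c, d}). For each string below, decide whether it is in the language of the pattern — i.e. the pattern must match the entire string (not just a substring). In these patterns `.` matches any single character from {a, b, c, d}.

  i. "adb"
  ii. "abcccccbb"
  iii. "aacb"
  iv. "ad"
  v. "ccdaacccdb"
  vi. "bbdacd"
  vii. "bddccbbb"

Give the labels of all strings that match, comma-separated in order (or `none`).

i. "adb" → no match
ii. "abcccccbb" → no match
iii. "aacb" → no match
iv. "ad" → match
v. "ccdaacccdb" → match
vi. "bbdacd" → match
vii. "bddccbbb" → no match

iv, v, vi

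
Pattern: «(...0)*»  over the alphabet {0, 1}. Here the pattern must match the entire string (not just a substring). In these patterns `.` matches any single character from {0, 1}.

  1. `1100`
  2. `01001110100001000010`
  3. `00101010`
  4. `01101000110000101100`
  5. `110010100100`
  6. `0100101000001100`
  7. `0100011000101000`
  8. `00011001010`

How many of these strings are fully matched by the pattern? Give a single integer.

1 → match
2 → match
3 → match
4 → match
5 → match
6 → match
7 → match
8 → no match
Total matched: 7

7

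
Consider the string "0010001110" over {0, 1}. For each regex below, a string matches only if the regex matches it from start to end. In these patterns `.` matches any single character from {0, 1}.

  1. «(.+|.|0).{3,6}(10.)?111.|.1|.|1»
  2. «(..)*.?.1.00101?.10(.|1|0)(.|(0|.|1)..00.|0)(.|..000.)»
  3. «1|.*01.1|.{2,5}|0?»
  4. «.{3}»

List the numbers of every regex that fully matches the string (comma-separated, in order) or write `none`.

1

1 → match
2 → no match
3 → no match
4 → no match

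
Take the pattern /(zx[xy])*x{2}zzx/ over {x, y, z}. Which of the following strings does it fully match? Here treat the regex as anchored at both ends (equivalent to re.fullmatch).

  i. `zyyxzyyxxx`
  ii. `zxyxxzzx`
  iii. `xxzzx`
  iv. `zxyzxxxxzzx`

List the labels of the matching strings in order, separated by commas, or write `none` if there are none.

i → no match — must end with `xzzx`
ii → match
iii → match
iv → match

ii, iii, iv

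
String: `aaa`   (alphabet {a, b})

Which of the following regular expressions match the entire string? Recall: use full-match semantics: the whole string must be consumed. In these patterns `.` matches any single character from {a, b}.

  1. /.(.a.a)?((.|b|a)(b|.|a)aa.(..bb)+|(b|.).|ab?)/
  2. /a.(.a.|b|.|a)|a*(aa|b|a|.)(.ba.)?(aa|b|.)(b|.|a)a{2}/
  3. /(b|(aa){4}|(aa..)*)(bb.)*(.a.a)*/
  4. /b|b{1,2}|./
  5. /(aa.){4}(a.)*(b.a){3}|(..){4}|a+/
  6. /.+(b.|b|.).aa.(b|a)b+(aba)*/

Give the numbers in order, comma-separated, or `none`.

1, 2, 5

1 → match
2 → match
3 → no match
4 → no match
5 → match
6 → no match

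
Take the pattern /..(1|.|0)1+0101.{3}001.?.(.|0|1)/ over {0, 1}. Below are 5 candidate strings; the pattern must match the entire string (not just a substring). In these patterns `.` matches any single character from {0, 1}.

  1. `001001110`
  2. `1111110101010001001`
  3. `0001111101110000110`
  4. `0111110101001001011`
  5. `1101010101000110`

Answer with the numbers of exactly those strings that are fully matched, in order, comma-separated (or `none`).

2, 4, 5

1 → no match
2 → match
3 → no match
4 → match
5 → match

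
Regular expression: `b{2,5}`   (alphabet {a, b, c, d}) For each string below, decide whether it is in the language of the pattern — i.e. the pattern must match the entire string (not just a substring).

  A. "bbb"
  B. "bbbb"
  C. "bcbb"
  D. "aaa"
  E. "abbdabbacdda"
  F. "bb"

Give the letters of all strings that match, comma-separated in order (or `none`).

A. "bbb" → match
B. "bbbb" → match
C. "bcbb" → no match
D. "aaa" → no match — must start with "b"
E. "abbdabbacdda" → no match — must start with "b"
F. "bb" → match

A, B, F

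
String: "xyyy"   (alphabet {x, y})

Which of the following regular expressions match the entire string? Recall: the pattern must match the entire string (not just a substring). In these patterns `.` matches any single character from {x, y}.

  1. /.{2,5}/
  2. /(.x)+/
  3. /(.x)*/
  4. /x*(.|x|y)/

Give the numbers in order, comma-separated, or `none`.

1

1 → match
2 → no match — must end with "x"
3 → no match
4 → no match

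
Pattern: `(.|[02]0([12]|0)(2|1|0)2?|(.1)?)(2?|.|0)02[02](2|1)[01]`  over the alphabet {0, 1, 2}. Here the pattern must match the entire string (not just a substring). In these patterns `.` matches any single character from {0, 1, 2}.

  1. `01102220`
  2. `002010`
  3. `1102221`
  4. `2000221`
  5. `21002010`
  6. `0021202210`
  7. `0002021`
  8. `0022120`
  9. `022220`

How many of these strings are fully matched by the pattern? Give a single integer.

6

1. `01102220` → match
2. `002010` → match
3. `1102221` → match
4. `2000221` → no match
5. `21002010` → match
6. `0021202210` → match
7. `0002021` → match
8. `0022120` → no match
9. `022220` → no match
Total matched: 6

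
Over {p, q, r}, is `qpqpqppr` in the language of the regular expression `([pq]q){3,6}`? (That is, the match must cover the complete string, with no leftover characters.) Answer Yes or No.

Every match must end with `q`, but `qpqpqppr` does not.

No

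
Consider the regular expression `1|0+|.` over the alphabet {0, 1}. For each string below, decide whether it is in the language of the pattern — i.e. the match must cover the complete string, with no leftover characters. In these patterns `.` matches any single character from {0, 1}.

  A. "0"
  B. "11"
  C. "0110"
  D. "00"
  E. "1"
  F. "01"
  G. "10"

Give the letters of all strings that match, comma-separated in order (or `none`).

A → match
B → no match
C → no match
D → match
E → match
F → no match
G → no match

A, D, E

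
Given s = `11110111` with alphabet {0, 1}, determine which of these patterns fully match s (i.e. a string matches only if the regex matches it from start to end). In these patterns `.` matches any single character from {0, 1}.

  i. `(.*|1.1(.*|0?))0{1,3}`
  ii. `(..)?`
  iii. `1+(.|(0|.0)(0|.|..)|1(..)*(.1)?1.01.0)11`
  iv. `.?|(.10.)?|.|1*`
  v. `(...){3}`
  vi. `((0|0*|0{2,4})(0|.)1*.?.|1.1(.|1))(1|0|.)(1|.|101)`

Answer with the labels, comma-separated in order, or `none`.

i → no match — must end with `0`
ii → no match
iii → match
iv → no match
v → no match
vi → match

iii, vi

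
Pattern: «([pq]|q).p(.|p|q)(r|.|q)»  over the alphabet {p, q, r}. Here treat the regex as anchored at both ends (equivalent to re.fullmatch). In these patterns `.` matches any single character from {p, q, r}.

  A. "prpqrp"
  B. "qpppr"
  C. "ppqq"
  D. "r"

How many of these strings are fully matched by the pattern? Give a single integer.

A → no match
B → match
C → no match
D → no match
Total matched: 1

1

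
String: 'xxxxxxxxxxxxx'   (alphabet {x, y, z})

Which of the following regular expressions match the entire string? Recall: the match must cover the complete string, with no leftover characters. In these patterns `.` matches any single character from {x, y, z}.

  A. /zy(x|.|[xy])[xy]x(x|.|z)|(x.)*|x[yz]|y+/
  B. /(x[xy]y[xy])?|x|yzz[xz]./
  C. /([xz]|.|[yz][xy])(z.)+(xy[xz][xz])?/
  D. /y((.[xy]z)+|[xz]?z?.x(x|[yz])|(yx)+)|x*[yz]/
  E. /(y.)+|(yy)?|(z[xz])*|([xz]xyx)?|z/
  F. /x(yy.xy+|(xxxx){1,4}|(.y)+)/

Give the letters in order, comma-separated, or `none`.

A → no match
B → no match
C → no match
D → no match
E → no match
F → match

F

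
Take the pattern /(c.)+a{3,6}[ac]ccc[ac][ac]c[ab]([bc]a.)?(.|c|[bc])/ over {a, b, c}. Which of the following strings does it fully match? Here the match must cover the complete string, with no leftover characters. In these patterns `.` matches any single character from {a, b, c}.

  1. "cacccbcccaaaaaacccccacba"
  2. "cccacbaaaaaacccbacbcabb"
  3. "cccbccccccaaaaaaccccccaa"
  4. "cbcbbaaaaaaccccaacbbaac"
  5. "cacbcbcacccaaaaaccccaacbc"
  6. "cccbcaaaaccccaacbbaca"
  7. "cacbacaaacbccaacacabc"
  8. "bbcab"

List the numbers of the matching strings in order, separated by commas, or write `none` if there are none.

1 → match
2 → no match
3 → match
4 → no match
5 → match
6 → match
7 → no match
8 → no match — must start with "c"

1, 3, 5, 6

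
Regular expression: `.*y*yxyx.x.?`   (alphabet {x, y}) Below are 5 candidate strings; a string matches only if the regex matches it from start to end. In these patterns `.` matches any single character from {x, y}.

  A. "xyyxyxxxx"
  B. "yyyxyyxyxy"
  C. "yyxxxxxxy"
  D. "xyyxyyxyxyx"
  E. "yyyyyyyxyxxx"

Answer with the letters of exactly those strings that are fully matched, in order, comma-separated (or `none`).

A. "xyyxyxxxx" → match
B. "yyyxyyxyxy" → no match
C. "yyxxxxxxy" → no match
D. "xyyxyyxyxyx" → match
E. "yyyyyyyxyxxx" → match

A, D, E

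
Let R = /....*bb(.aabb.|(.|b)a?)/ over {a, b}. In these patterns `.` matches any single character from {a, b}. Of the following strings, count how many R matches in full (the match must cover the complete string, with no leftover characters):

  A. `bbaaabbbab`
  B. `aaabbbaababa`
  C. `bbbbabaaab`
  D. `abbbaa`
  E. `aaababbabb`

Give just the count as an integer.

A → no match
B → no match
C → no match
D → no match
E → no match
Total matched: 0

0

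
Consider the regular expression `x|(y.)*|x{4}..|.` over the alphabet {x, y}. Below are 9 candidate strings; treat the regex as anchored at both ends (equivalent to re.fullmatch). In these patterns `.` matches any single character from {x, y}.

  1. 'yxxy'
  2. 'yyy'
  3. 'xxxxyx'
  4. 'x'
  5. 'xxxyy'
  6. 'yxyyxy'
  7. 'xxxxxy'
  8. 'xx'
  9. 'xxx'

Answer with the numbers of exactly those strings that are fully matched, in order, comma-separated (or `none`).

3, 4, 7

1 → no match
2 → no match
3 → match
4 → match
5 → no match
6 → no match
7 → match
8 → no match
9 → no match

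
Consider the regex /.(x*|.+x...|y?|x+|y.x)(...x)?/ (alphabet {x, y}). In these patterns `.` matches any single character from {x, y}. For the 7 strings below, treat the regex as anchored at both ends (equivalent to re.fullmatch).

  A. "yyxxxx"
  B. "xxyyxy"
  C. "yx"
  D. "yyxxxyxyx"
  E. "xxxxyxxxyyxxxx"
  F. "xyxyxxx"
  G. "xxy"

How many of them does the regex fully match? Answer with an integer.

A → match
B → no match
C → match
D → no match
E → match
F → no match
G → no match
Total matched: 3

3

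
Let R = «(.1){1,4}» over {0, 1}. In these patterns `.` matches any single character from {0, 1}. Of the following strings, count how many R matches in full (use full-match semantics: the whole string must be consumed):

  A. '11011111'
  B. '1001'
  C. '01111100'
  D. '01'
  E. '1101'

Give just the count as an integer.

A → match
B → no match
C → no match — must end with '1'
D → match
E → match
Total matched: 3

3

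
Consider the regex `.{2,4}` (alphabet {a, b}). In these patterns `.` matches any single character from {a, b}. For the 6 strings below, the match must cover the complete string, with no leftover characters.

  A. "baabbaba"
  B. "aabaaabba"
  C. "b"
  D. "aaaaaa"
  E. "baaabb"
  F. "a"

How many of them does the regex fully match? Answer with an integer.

A → no match
B → no match
C → no match
D → no match
E → no match
F → no match
Total matched: 0

0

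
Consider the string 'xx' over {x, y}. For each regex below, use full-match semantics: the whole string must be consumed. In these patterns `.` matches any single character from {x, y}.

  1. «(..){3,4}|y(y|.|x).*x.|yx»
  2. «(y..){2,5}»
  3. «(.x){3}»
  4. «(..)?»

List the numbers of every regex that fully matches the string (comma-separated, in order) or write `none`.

4

1 → no match
2 → no match — must start with 'y'
3 → no match
4 → match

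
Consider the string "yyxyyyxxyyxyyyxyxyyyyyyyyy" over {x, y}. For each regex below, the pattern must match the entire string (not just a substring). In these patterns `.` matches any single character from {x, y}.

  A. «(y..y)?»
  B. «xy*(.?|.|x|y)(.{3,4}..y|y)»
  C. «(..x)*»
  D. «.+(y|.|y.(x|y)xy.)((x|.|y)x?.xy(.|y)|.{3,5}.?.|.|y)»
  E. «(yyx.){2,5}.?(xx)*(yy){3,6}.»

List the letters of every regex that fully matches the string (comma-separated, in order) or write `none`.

A → no match
B → no match — must start with "x"
C → no match
D → match
E → match

D, E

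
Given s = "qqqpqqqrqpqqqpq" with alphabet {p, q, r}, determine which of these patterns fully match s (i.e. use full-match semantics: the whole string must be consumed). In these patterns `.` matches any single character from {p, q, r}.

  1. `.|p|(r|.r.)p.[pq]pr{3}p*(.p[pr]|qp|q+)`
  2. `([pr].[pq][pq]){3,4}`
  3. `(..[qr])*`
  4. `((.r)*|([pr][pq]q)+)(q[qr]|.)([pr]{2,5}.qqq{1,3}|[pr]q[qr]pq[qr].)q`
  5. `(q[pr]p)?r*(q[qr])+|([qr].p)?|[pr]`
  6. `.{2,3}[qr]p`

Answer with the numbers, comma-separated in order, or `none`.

3

1 → no match
2 → no match
3 → match
4 → no match
5 → no match
6 → no match — must end with "p"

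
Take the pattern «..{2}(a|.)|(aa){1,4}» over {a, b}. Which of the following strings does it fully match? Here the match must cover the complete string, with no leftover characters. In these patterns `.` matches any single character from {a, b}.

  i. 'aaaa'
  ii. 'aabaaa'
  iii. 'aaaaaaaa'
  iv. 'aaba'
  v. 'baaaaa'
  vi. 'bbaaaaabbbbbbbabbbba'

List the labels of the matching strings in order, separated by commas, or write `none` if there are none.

i → match
ii → no match
iii → match
iv → match
v → no match
vi → no match

i, iii, iv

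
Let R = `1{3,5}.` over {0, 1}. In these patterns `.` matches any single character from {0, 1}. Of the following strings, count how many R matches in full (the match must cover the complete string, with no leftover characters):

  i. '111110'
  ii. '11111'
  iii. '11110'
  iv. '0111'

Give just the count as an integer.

3

i → match
ii → match
iii → match
iv → no match — must start with '1'
Total matched: 3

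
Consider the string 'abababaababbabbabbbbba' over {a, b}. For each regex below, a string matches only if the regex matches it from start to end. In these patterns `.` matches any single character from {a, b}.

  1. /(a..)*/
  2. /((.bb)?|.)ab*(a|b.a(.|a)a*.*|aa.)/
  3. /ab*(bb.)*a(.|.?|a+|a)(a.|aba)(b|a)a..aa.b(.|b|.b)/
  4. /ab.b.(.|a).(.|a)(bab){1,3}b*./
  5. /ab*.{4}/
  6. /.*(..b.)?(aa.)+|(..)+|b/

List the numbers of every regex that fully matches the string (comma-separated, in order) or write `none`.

1 → no match
2 → no match
3 → no match
4 → match
5 → no match
6 → match

4, 6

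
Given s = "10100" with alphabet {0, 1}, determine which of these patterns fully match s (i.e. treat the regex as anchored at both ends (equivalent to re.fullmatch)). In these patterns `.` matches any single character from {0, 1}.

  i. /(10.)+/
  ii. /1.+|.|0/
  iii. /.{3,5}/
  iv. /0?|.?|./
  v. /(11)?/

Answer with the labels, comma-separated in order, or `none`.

ii, iii

i → no match
ii → match
iii → match
iv → no match
v → no match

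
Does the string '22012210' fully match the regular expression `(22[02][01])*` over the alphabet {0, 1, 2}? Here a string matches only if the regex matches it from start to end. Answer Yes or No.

No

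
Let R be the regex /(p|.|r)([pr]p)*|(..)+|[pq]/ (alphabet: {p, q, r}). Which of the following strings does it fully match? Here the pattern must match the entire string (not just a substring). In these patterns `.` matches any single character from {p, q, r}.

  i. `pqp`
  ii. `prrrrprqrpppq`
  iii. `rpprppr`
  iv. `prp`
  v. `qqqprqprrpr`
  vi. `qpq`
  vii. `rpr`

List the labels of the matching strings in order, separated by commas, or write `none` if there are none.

iv

i → no match
ii → no match
iii → no match
iv → match
v → no match
vi → no match
vii → no match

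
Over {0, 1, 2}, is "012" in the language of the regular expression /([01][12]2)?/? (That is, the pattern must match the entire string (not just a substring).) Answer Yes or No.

Yes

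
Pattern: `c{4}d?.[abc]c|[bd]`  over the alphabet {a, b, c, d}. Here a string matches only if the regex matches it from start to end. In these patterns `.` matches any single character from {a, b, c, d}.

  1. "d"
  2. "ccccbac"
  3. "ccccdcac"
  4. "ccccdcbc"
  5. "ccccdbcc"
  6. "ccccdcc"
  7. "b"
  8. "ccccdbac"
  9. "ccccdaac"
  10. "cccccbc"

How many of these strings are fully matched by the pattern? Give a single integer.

1. "d" → match
2. "ccccbac" → match
3. "ccccdcac" → match
4. "ccccdcbc" → match
5. "ccccdbcc" → match
6. "ccccdcc" → match
7. "b" → match
8. "ccccdbac" → match
9. "ccccdaac" → match
10. "cccccbc" → match
Total matched: 10

10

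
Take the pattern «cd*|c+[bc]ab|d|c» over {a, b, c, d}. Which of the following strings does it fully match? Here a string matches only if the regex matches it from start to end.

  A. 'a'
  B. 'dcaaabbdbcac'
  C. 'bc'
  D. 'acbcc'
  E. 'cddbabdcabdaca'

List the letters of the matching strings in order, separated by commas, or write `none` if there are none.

A → no match
B → no match
C → no match
D → no match
E → no match

none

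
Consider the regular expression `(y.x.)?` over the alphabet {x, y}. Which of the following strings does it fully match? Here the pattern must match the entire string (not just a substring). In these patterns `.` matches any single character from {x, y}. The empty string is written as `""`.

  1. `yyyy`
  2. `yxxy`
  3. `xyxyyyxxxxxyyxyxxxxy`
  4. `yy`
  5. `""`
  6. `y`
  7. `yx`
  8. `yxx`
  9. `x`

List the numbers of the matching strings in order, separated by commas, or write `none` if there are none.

2, 5

1. `yyyy` → no match
2. `yxxy` → match
3 → no match
4. `yy` → no match
5. `""` → match
6. `y` → no match
7. `yx` → no match
8. `yxx` → no match
9. `x` → no match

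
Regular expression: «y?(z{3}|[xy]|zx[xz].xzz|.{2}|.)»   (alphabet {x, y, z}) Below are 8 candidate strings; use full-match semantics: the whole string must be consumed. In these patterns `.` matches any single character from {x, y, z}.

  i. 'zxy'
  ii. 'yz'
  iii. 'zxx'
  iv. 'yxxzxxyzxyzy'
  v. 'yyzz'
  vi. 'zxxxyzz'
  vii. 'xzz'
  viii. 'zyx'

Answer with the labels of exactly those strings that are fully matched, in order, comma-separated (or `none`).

i → no match
ii → match
iii → no match
iv → no match
v → no match
vi → no match
vii → no match
viii → no match

ii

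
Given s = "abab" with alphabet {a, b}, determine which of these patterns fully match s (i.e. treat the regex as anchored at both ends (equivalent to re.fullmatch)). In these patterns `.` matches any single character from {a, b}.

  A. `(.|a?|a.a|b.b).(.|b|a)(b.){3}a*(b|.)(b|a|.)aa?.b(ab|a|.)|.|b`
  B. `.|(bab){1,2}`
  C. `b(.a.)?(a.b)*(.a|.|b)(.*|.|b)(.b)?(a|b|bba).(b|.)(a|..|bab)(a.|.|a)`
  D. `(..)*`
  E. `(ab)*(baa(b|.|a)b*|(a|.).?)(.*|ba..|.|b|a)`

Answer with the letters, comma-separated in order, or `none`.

D, E

A → no match
B → no match
C → no match — must start with "b"
D → match
E → match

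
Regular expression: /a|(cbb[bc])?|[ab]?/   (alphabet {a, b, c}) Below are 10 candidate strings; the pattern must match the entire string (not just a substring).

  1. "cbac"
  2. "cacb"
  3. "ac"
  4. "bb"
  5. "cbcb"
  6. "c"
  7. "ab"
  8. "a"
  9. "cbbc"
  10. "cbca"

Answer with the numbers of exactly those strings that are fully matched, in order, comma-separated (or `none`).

8, 9

1. "cbac" → no match
2. "cacb" → no match
3. "ac" → no match
4. "bb" → no match
5. "cbcb" → no match
6. "c" → no match
7. "ab" → no match
8. "a" → match
9. "cbbc" → match
10. "cbca" → no match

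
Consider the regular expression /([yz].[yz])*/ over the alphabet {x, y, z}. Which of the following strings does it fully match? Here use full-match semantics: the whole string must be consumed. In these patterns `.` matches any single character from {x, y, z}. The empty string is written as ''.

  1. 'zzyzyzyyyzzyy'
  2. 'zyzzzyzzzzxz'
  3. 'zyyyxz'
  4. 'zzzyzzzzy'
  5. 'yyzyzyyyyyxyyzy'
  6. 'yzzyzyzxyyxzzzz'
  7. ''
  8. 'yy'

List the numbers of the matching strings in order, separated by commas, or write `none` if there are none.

1 → no match
2 → match
3 → match
4 → match
5 → match
6 → match
7 → match
8 → no match

2, 3, 4, 5, 6, 7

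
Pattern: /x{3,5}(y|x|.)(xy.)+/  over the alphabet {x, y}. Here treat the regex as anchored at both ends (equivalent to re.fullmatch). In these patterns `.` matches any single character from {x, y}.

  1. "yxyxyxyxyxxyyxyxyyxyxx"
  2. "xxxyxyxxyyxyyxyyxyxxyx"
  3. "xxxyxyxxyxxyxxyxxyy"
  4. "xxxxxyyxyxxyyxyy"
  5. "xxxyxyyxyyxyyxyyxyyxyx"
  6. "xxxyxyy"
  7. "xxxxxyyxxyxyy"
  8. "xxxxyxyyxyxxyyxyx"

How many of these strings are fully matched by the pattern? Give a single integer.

1 → no match — must start with "x"
2 → match
3 → match
4 → match
5 → match
6. "xxxyxyy" → match
7 → no match
8 → match
Total matched: 6

6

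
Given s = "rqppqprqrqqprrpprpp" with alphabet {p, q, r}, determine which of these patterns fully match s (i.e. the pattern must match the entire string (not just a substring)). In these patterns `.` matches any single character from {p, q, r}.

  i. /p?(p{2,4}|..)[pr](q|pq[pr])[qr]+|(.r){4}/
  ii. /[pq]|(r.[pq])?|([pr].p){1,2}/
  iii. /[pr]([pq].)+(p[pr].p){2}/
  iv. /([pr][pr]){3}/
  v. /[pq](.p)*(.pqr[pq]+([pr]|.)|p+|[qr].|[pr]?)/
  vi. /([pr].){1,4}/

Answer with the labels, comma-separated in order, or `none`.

i → no match
ii → no match
iii → match
iv → no match
v → no match
vi → no match

iii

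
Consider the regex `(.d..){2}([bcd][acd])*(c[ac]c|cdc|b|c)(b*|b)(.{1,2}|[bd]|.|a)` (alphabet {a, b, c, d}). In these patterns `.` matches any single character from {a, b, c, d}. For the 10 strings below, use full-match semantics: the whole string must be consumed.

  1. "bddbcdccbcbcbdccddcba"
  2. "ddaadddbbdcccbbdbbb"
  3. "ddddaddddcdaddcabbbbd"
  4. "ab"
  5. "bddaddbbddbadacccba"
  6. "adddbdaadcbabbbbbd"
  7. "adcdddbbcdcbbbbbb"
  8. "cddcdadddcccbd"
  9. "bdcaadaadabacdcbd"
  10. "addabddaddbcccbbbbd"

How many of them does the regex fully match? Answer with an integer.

7

1 → match
2 → no match
3 → match
4 → no match
5 → match
6 → match
7 → match
8 → no match
9 → match
10 → match
Total matched: 7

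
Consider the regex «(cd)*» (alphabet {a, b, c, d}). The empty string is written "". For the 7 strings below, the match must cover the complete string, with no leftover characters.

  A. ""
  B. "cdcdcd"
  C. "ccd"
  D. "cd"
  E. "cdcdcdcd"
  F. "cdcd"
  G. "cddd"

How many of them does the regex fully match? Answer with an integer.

5

A → match
B → match
C → no match
D → match
E → match
F → match
G → no match
Total matched: 5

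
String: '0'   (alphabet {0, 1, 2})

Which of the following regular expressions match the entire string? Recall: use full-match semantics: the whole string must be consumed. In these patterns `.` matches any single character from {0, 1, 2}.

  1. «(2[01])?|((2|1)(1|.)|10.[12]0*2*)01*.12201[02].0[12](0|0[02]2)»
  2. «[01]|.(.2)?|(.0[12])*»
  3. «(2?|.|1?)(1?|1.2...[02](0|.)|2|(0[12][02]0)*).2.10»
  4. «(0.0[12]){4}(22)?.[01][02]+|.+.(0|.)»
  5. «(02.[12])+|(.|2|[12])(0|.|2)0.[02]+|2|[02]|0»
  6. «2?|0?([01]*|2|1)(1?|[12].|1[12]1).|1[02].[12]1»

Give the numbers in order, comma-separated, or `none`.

2, 5, 6

1 → no match
2 → match
3 → no match — must end with '10'
4 → no match
5 → match
6 → match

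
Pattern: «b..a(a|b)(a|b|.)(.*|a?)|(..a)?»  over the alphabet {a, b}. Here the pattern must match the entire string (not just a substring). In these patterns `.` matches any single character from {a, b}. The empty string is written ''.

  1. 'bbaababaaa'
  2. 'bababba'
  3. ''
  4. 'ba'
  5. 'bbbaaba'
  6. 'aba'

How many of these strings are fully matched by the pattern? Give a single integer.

1 → match
2 → match
3 → match
4 → no match
5 → match
6 → match
Total matched: 5

5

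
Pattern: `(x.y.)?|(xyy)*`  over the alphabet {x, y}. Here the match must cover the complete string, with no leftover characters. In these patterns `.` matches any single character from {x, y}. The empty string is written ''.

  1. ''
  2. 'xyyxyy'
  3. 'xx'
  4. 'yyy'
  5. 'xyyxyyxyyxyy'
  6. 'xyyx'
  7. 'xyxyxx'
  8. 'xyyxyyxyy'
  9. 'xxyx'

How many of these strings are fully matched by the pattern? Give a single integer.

1 → match
2 → match
3 → no match
4 → no match
5 → match
6 → match
7 → no match
8 → match
9 → match
Total matched: 6

6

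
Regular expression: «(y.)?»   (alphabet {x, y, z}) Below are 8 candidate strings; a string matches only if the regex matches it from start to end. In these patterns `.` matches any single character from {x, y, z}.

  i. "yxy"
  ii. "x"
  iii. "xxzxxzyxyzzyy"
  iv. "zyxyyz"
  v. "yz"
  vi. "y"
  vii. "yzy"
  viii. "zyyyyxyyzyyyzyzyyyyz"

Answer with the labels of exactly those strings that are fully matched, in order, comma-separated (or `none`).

v

i → no match
ii → no match
iii → no match
iv → no match
v → match
vi → no match
vii → no match
viii → no match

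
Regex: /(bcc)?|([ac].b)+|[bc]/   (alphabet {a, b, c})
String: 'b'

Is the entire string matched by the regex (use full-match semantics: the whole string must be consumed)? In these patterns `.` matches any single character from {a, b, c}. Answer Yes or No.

Yes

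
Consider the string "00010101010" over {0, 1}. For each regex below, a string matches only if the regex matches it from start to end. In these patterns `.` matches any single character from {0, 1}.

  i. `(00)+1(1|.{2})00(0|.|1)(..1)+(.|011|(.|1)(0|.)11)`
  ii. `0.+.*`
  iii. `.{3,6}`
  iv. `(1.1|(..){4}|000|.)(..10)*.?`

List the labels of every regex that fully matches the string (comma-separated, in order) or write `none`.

ii, iv

i → no match
ii → match
iii → no match
iv → match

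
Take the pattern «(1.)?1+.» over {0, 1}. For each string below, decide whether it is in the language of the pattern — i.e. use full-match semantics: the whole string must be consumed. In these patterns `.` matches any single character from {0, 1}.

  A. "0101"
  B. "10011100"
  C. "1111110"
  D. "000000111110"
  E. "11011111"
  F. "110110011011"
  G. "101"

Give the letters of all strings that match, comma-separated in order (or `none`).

A → no match
B → no match
C → match
D → no match
E → no match
F → no match
G → no match

C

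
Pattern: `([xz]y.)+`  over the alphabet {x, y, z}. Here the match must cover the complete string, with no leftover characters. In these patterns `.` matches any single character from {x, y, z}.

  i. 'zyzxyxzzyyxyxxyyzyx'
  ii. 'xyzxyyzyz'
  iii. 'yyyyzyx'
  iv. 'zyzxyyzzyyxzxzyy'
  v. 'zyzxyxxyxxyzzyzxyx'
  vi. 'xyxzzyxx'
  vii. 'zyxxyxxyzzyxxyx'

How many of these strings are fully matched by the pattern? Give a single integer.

i → no match
ii → match
iii → no match
iv → no match
v → match
vi → no match
vii → match
Total matched: 3

3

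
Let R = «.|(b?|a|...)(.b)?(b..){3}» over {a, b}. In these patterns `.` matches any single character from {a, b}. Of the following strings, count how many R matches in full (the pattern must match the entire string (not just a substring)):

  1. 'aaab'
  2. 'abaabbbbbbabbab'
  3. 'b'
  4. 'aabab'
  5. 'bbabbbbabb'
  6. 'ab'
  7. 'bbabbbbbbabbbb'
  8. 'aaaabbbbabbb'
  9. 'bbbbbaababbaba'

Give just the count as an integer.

2

1 → no match
2 → no match
3 → match
4 → no match
5 → no match
6 → no match
7 → match
8 → no match
9 → no match
Total matched: 2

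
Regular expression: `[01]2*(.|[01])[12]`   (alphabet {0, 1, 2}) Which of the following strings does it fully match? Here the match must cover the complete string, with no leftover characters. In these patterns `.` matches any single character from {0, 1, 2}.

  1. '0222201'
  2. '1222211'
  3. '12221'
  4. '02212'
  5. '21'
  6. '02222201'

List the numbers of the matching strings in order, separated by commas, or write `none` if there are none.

1, 2, 3, 4, 6

1 → match
2 → match
3 → match
4 → match
5 → no match
6 → match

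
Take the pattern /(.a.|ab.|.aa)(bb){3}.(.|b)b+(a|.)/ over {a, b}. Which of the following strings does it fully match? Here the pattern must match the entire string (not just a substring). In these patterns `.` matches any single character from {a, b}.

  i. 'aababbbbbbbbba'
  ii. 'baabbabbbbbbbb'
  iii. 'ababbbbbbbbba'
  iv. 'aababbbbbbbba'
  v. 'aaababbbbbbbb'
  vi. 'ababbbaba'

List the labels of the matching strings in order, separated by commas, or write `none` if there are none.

iii

i → no match
ii → no match
iii → match
iv → no match
v → no match
vi → no match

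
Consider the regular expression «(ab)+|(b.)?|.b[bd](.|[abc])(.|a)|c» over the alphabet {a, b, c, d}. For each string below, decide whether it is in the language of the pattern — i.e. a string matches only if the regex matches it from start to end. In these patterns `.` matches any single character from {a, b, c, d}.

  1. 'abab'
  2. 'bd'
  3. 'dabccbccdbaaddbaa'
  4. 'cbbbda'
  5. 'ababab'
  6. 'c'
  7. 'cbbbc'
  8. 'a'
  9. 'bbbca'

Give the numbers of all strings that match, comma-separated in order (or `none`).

1 → match
2 → match
3 → no match
4 → no match
5 → match
6 → match
7 → match
8 → no match
9 → match

1, 2, 5, 6, 7, 9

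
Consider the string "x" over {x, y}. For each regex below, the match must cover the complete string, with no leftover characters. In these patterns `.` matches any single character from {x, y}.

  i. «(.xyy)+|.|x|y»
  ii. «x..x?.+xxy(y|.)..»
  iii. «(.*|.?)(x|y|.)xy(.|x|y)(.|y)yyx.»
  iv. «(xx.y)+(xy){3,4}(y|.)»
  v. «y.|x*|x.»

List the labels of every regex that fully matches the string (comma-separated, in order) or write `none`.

i, v

i → match
ii → no match
iii → no match
iv → no match — must start with "xx"
v → match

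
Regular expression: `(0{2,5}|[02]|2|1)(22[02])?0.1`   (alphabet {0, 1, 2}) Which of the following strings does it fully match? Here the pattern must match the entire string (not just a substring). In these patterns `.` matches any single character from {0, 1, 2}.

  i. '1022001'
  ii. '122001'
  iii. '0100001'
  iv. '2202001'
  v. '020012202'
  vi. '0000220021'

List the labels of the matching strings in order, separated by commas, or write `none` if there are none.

vi

i. '1022001' → no match
ii. '122001' → no match
iii. '0100001' → no match
iv. '2202001' → no match
v. '020012202' → no match — must end with '1'
vi. '0000220021' → match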